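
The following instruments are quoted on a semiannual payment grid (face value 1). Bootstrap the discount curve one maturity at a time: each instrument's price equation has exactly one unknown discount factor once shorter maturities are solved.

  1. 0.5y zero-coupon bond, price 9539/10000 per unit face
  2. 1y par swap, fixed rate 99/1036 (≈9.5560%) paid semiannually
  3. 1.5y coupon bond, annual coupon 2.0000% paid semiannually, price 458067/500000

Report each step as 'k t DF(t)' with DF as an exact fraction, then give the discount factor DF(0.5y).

1 1/2 9539/10000
2 1 9109/10000
3 3/2 4443/5000
DF(0.5y) = 9539/10000 ≈ 0.953900

step 1 [0.5y] zero: DF = P = 9539/10000 ≈ 0.953900
step 2 [1y] swap r/2=99/2072: DF=(1 − 99/2072·(0.953900))/(1+99/2072) = 9109/10000 ≈ 0.910900
step 3 [1.5y] bond c/2=1/100: DF=(458067/500000 − 1/100·(0.953900+0.910900))/(1+1/100) = 4443/5000 ≈ 0.888600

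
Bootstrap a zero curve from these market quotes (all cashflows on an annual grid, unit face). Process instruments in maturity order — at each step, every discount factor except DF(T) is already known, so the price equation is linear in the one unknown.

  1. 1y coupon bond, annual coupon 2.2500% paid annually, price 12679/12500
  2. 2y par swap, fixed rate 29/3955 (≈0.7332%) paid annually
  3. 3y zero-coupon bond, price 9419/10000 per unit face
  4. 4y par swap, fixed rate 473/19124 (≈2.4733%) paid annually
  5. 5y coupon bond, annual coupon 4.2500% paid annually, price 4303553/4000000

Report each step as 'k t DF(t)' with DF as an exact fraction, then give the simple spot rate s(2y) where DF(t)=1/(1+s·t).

1 1 124/125
2 2 1971/2000
3 3 9419/10000
4 4 4527/5000
5 5 8761/10000
s(2y) = (1/(1971/2000) − 1)/(2) = 29/3942 ≈ 0.7357%

step 1 [1y] bond c/1=9/400: DF=(12679/12500 − 9/400·(0))/(1+9/400) = 124/125 ≈ 0.992000
step 2 [2y] swap r/1=29/3955: DF=(1 − 29/3955·(0.992000))/(1+29/3955) = 1971/2000 ≈ 0.985500
step 3 [3y] zero: DF = P = 9419/10000 ≈ 0.941900
step 4 [4y] swap r/1=473/19124: DF=(1 − 473/19124·(0.992000+0.985500+0.941900))/(1+473/19124) = 4527/5000 ≈ 0.905400
step 5 [5y] bond c/1=17/400: DF=(4303553/4000000 − 17/400·(0.992000+0.985500+0.941900+0.905400))/(1+17/400) = 8761/10000 ≈ 0.876100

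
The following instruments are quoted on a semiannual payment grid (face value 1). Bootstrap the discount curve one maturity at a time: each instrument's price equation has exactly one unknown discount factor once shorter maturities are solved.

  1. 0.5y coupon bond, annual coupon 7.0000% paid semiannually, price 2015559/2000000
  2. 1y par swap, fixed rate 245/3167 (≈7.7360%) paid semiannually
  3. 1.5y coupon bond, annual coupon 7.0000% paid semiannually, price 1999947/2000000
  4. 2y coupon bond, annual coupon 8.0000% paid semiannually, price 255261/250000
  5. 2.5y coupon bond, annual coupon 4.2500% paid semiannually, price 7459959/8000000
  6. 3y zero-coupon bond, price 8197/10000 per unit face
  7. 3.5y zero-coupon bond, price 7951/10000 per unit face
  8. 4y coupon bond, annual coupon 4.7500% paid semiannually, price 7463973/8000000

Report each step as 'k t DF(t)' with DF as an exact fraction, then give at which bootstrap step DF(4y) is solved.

1 1/2 9737/10000
2 1 1853/2000
3 3/2 9019/10000
4 2 437/500
5 5/2 4183/5000
6 3 8197/10000
7 7/2 7951/10000
8 4 1923/2500
DF(4y) is solved at step 8

step 1 [0.5y] bond c/2=7/200: DF=(2015559/2000000 − 7/200·(0))/(1+7/200) = 9737/10000 ≈ 0.973700
step 2 [1y] swap r/2=245/6334: DF=(1 − 245/6334·(0.973700))/(1+245/6334) = 1853/2000 ≈ 0.926500
step 3 [1.5y] bond c/2=7/200: DF=(1999947/2000000 − 7/200·(0.973700+0.926500))/(1+7/200) = 9019/10000 ≈ 0.901900
step 4 [2y] bond c/2=1/25: DF=(255261/250000 − 1/25·(0.973700+0.926500+0.901900))/(1+1/25) = 437/500 ≈ 0.874000
step 5 [2.5y] bond c/2=17/800: DF=(7459959/8000000 − 17/800·(0.973700+0.926500+0.901900+0.874000))/(1+17/800) = 4183/5000 ≈ 0.836600
step 6 [3y] zero: DF = P = 8197/10000 ≈ 0.819700
step 7 [3.5y] zero: DF = P = 7951/10000 ≈ 0.795100
step 8 [4y] bond c/2=19/800: DF=(7463973/8000000 − 19/800·(0.973700+0.926500+0.901900+0.874000+0.836600+0.819700+0.795100))/(1+19/800) = 1923/2500 ≈ 0.769200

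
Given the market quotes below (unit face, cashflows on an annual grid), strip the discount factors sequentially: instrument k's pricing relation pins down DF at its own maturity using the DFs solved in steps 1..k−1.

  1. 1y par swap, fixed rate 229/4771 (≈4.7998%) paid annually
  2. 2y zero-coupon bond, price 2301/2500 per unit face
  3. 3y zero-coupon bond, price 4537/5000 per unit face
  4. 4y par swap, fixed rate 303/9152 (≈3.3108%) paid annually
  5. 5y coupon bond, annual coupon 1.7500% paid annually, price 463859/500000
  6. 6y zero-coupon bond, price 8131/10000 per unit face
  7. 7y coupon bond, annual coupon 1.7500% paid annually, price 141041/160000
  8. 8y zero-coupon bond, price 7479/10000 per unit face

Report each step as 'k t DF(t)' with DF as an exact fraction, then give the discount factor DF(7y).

step 1 [1y] swap r/1=229/4771: DF=(1 − 229/4771·(0))/(1+229/4771) = 4771/5000 ≈ 0.954200
step 2 [2y] zero: DF = P = 2301/2500 ≈ 0.920400
step 3 [3y] zero: DF = P = 4537/5000 ≈ 0.907400
step 4 [4y] swap r/1=303/9152: DF=(1 − 303/9152·(0.954200+0.920400+0.907400))/(1+303/9152) = 2197/2500 ≈ 0.878800
step 5 [5y] bond c/1=7/400: DF=(463859/500000 − 7/400·(0.954200+0.920400+0.907400+0.878800))/(1+7/400) = 1061/1250 ≈ 0.848800
step 6 [6y] zero: DF = P = 8131/10000 ≈ 0.813100
step 7 [7y] bond c/1=7/400: DF=(141041/160000 − 7/400·(0.954200+0.920400+0.907400+0.878800+0.848800+0.813100))/(1+7/400) = 1937/2500 ≈ 0.774800
step 8 [8y] zero: DF = P = 7479/10000 ≈ 0.747900

1 1 4771/5000
2 2 2301/2500
3 3 4537/5000
4 4 2197/2500
5 5 1061/1250
6 6 8131/10000
7 7 1937/2500
8 8 7479/10000
DF(7y) = 1937/2500 ≈ 0.774800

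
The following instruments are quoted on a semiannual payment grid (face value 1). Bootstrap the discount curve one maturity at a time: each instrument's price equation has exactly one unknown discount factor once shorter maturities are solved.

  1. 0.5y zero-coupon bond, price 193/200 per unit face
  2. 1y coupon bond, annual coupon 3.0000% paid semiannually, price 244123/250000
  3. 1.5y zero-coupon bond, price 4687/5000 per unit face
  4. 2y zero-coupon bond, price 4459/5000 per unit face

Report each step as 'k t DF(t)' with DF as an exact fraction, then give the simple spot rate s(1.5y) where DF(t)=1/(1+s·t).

1 1/2 193/200
2 1 4739/5000
3 3/2 4687/5000
4 2 4459/5000
s(1.5y) = (1/(4687/5000) − 1)/(3/2) = 626/14061 ≈ 4.4520%

step 1 [0.5y] zero: DF = P = 193/200 ≈ 0.965000
step 2 [1y] bond c/2=3/200: DF=(244123/250000 − 3/200·(0.965000))/(1+3/200) = 4739/5000 ≈ 0.947800
step 3 [1.5y] zero: DF = P = 4687/5000 ≈ 0.937400
step 4 [2y] zero: DF = P = 4459/5000 ≈ 0.891800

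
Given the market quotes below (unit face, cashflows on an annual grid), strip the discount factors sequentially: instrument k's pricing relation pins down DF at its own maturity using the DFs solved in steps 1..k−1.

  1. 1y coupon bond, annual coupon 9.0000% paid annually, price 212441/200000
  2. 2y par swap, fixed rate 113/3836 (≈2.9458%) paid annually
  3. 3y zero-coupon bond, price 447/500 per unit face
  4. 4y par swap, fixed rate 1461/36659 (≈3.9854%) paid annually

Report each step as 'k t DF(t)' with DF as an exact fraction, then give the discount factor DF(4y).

1 1 1949/2000
2 2 1887/2000
3 3 447/500
4 4 8539/10000
DF(4y) = 8539/10000 ≈ 0.853900

step 1 [1y] bond c/1=9/100: DF=(212441/200000 − 9/100·(0))/(1+9/100) = 1949/2000 ≈ 0.974500
step 2 [2y] swap r/1=113/3836: DF=(1 − 113/3836·(0.974500))/(1+113/3836) = 1887/2000 ≈ 0.943500
step 3 [3y] zero: DF = P = 447/500 ≈ 0.894000
step 4 [4y] swap r/1=1461/36659: DF=(1 − 1461/36659·(0.974500+0.943500+0.894000))/(1+1461/36659) = 8539/10000 ≈ 0.853900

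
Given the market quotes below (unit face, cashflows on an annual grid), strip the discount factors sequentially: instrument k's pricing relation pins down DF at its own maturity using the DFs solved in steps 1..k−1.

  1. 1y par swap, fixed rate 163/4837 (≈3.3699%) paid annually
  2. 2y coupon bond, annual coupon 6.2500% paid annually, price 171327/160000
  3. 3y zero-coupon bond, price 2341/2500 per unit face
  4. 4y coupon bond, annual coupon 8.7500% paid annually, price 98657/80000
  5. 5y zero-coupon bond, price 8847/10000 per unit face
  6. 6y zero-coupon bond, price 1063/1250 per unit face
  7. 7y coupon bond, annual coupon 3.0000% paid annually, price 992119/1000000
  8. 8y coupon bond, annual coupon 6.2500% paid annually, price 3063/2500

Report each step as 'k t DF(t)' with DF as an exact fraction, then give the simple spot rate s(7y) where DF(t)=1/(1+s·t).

step 1 [1y] swap r/1=163/4837: DF=(1 − 163/4837·(0))/(1+163/4837) = 4837/5000 ≈ 0.967400
step 2 [2y] bond c/1=1/16: DF=(171327/160000 − 1/16·(0.967400))/(1+1/16) = 9509/10000 ≈ 0.950900
step 3 [3y] zero: DF = P = 2341/2500 ≈ 0.936400
step 4 [4y] bond c/1=7/80: DF=(98657/80000 − 7/80·(0.967400+0.950900+0.936400))/(1+7/80) = 9043/10000 ≈ 0.904300
step 5 [5y] zero: DF = P = 8847/10000 ≈ 0.884700
step 6 [6y] zero: DF = P = 1063/1250 ≈ 0.850400
step 7 [7y] bond c/1=3/100: DF=(992119/1000000 − 3/100·(0.967400+0.950900+0.936400+0.904300+0.884700+0.850400))/(1+3/100) = 502/625 ≈ 0.803200
step 8 [8y] bond c/1=1/16: DF=(3063/2500 − 1/16·(0.967400+0.950900+0.936400+0.904300+0.884700+0.850400+0.803200))/(1+1/16) = 7827/10000 ≈ 0.782700

1 1 4837/5000
2 2 9509/10000
3 3 2341/2500
4 4 9043/10000
5 5 8847/10000
6 6 1063/1250
7 7 502/625
8 8 7827/10000
s(7y) = (1/(502/625) − 1)/(7) = 123/3514 ≈ 3.5003%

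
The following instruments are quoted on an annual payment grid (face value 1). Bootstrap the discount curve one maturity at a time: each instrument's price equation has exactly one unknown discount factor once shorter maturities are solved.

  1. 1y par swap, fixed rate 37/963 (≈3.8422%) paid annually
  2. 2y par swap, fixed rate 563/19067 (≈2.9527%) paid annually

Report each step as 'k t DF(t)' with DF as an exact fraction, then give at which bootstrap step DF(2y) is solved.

step 1 [1y] swap r/1=37/963: DF=(1 − 37/963·(0))/(1+37/963) = 963/1000 ≈ 0.963000
step 2 [2y] swap r/1=563/19067: DF=(1 − 563/19067·(0.963000))/(1+563/19067) = 9437/10000 ≈ 0.943700

1 1 963/1000
2 2 9437/10000
DF(2y) is solved at step 2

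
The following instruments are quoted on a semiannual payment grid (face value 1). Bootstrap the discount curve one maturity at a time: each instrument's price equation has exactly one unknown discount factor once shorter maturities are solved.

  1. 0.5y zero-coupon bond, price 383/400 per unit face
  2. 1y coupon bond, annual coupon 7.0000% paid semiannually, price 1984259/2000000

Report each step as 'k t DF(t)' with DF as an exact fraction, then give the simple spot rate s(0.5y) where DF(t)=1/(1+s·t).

step 1 [0.5y] zero: DF = P = 383/400 ≈ 0.957500
step 2 [1y] bond c/2=7/200: DF=(1984259/2000000 − 7/200·(0.957500))/(1+7/200) = 4631/5000 ≈ 0.926200

1 1/2 383/400
2 1 4631/5000
s(0.5y) = (1/(383/400) − 1)/(1/2) = 34/383 ≈ 8.8773%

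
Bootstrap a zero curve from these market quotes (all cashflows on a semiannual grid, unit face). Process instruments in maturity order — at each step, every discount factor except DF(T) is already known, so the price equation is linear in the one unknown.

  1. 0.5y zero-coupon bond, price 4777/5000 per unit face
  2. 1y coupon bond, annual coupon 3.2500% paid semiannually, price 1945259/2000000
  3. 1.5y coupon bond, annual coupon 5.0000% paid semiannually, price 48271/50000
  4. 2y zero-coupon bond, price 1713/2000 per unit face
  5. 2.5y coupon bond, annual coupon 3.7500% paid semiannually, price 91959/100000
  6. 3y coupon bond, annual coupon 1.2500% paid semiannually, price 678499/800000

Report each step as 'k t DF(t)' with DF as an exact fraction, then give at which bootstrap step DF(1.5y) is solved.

step 1 [0.5y] zero: DF = P = 4777/5000 ≈ 0.955400
step 2 [1y] bond c/2=13/800: DF=(1945259/2000000 − 13/800·(0.955400))/(1+13/800) = 4709/5000 ≈ 0.941800
step 3 [1.5y] bond c/2=1/40: DF=(48271/50000 − 1/40·(0.955400+0.941800))/(1+1/40) = 2239/2500 ≈ 0.895600
step 4 [2y] zero: DF = P = 1713/2000 ≈ 0.856500
step 5 [2.5y] bond c/2=3/160: DF=(91959/100000 − 3/160·(0.955400+0.941800+0.895600+0.856500))/(1+3/160) = 1671/2000 ≈ 0.835500
step 6 [3y] bond c/2=1/160: DF=(678499/800000 − 1/160·(0.955400+0.941800+0.895600+0.856500+0.835500))/(1+1/160) = 163/200 ≈ 0.815000

1 1/2 4777/5000
2 1 4709/5000
3 3/2 2239/2500
4 2 1713/2000
5 5/2 1671/2000
6 3 163/200
DF(1.5y) is solved at step 3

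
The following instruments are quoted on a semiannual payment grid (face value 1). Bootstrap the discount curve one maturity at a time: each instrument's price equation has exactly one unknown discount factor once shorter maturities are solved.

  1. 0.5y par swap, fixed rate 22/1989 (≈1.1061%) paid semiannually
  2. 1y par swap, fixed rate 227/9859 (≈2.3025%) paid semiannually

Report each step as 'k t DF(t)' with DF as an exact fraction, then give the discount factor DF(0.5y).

step 1 [0.5y] swap r/2=11/1989: DF=(1 − 11/1989·(0))/(1+11/1989) = 1989/2000 ≈ 0.994500
step 2 [1y] swap r/2=227/19718: DF=(1 − 227/19718·(0.994500))/(1+227/19718) = 9773/10000 ≈ 0.977300

1 1/2 1989/2000
2 1 9773/10000
DF(0.5y) = 1989/2000 ≈ 0.994500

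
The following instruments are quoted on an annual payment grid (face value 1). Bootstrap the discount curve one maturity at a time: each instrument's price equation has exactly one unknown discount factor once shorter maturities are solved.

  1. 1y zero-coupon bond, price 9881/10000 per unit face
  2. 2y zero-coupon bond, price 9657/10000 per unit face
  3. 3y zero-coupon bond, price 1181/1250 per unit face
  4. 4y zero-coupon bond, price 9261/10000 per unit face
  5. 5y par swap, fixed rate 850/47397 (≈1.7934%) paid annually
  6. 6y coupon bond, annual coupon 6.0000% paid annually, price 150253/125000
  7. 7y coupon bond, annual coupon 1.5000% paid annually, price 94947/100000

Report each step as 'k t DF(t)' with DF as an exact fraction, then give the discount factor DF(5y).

1 1 9881/10000
2 2 9657/10000
3 3 1181/1250
4 4 9261/10000
5 5 183/200
6 6 8657/10000
7 7 4263/5000
DF(5y) = 183/200 ≈ 0.915000

step 1 [1y] zero: DF = P = 9881/10000 ≈ 0.988100
step 2 [2y] zero: DF = P = 9657/10000 ≈ 0.965700
step 3 [3y] zero: DF = P = 1181/1250 ≈ 0.944800
step 4 [4y] zero: DF = P = 9261/10000 ≈ 0.926100
step 5 [5y] swap r/1=850/47397: DF=(1 − 850/47397·(0.988100+0.965700+0.944800+0.926100))/(1+850/47397) = 183/200 ≈ 0.915000
step 6 [6y] bond c/1=3/50: DF=(150253/125000 − 3/50·(0.988100+0.965700+0.944800+0.926100+0.915000))/(1+3/50) = 8657/10000 ≈ 0.865700
step 7 [7y] bond c/1=3/200: DF=(94947/100000 − 3/200·(0.988100+0.965700+0.944800+0.926100+0.915000+0.865700))/(1+3/200) = 4263/5000 ≈ 0.852600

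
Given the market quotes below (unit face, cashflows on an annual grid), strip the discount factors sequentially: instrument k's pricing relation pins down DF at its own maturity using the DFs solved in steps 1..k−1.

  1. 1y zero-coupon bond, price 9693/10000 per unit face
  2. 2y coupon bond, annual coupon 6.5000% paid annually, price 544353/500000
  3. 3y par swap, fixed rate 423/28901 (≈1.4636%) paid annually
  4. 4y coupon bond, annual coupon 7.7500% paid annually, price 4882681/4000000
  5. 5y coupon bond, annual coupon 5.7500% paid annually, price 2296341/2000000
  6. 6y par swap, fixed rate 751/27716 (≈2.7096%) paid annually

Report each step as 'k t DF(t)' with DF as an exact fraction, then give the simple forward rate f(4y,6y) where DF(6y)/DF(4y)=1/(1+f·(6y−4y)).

step 1 [1y] zero: DF = P = 9693/10000 ≈ 0.969300
step 2 [2y] bond c/1=13/200: DF=(544353/500000 − 13/200·(0.969300))/(1+13/200) = 9631/10000 ≈ 0.963100
step 3 [3y] swap r/1=423/28901: DF=(1 − 423/28901·(0.969300+0.963100))/(1+423/28901) = 9577/10000 ≈ 0.957700
step 4 [4y] bond c/1=31/400: DF=(4882681/4000000 − 31/400·(0.969300+0.963100+0.957700))/(1+31/400) = 37/40 ≈ 0.925000
step 5 [5y] bond c/1=23/400: DF=(2296341/2000000 − 23/400·(0.969300+0.963100+0.957700+0.925000))/(1+23/400) = 8783/10000 ≈ 0.878300
step 6 [6y] swap r/1=751/27716: DF=(1 − 751/27716·(0.969300+0.963100+0.957700+0.925000+0.878300))/(1+751/27716) = 4249/5000 ≈ 0.849800

1 1 9693/10000
2 2 9631/10000
3 3 9577/10000
4 4 37/40
5 5 8783/10000
6 6 4249/5000
f(4y,6y) = ((37/40)/(4249/5000) − 1)/(2) = 188/4249 ≈ 4.4246%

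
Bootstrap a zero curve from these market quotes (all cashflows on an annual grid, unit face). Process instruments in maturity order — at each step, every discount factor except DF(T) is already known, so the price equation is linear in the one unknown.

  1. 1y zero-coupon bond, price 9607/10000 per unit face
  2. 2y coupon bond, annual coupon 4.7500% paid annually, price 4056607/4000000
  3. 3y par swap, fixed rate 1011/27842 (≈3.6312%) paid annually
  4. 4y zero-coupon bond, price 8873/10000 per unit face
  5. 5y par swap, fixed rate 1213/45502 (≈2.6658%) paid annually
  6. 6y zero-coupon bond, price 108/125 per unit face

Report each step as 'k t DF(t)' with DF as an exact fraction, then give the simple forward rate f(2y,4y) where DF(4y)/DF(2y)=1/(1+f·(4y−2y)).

1 1 9607/10000
2 2 4623/5000
3 3 8989/10000
4 4 8873/10000
5 5 8787/10000
6 6 108/125
f(2y,4y) = ((4623/5000)/(8873/10000) − 1)/(2) = 373/17746 ≈ 2.1019%

step 1 [1y] zero: DF = P = 9607/10000 ≈ 0.960700
step 2 [2y] bond c/1=19/400: DF=(4056607/4000000 − 19/400·(0.960700))/(1+19/400) = 4623/5000 ≈ 0.924600
step 3 [3y] swap r/1=1011/27842: DF=(1 − 1011/27842·(0.960700+0.924600))/(1+1011/27842) = 8989/10000 ≈ 0.898900
step 4 [4y] zero: DF = P = 8873/10000 ≈ 0.887300
step 5 [5y] swap r/1=1213/45502: DF=(1 − 1213/45502·(0.960700+0.924600+0.898900+0.887300))/(1+1213/45502) = 8787/10000 ≈ 0.878700
step 6 [6y] zero: DF = P = 108/125 ≈ 0.864000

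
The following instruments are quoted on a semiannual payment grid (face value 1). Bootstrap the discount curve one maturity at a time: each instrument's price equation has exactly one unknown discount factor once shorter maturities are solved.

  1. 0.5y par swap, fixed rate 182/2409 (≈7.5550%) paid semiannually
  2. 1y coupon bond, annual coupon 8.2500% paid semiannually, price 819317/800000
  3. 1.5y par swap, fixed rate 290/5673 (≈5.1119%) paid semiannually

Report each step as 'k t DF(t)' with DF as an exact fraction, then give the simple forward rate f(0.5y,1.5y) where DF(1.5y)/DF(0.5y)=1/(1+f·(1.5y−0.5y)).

step 1 [0.5y] swap r/2=91/2409: DF=(1 − 91/2409·(0))/(1+91/2409) = 2409/2500 ≈ 0.963600
step 2 [1y] bond c/2=33/800: DF=(819317/800000 − 33/800·(0.963600))/(1+33/800) = 4727/5000 ≈ 0.945400
step 3 [1.5y] swap r/2=145/5673: DF=(1 − 145/5673·(0.963600+0.945400))/(1+145/5673) = 371/400 ≈ 0.927500

1 1/2 2409/2500
2 1 4727/5000
3 3/2 371/400
f(0.5y,1.5y) = ((2409/2500)/(371/400) − 1)/(1) = 361/9275 ≈ 3.8922%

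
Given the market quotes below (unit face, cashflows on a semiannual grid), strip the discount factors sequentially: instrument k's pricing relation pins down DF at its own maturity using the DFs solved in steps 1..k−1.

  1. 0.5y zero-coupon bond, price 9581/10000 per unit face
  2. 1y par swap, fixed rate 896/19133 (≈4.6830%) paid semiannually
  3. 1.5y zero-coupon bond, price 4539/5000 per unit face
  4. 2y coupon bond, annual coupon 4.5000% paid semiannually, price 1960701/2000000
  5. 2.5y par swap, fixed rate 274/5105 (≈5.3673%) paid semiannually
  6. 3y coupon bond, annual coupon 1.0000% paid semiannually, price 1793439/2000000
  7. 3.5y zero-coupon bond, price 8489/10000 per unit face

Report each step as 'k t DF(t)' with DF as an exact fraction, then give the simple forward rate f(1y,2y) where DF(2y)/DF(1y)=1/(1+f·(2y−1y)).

1 1/2 9581/10000
2 1 597/625
3 3/2 4539/5000
4 2 8967/10000
5 5/2 8767/10000
6 3 4347/5000
7 7/2 8489/10000
f(1y,2y) = ((597/625)/(8967/10000) − 1)/(1) = 195/2989 ≈ 6.5239%

step 1 [0.5y] zero: DF = P = 9581/10000 ≈ 0.958100
step 2 [1y] swap r/2=448/19133: DF=(1 − 448/19133·(0.958100))/(1+448/19133) = 597/625 ≈ 0.955200
step 3 [1.5y] zero: DF = P = 4539/5000 ≈ 0.907800
step 4 [2y] bond c/2=9/400: DF=(1960701/2000000 − 9/400·(0.958100+0.955200+0.907800))/(1+9/400) = 8967/10000 ≈ 0.896700
step 5 [2.5y] swap r/2=137/5105: DF=(1 − 137/5105·(0.958100+0.955200+0.907800+0.896700))/(1+137/5105) = 8767/10000 ≈ 0.876700
step 6 [3y] bond c/2=1/200: DF=(1793439/2000000 − 1/200·(0.958100+0.955200+0.907800+0.896700+0.876700))/(1+1/200) = 4347/5000 ≈ 0.869400
step 7 [3.5y] zero: DF = P = 8489/10000 ≈ 0.848900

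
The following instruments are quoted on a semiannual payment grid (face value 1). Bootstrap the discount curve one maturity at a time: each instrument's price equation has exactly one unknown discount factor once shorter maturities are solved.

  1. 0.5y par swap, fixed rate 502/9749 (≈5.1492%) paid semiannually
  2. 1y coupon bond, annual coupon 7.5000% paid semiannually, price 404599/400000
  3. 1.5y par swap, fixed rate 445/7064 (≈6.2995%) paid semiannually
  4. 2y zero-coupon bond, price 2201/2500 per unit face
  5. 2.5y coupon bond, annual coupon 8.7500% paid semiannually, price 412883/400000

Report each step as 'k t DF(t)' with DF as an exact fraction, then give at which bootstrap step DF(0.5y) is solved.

1 1/2 9749/10000
2 1 9397/10000
3 3/2 911/1000
4 2 2201/2500
5 5/2 521/625
DF(0.5y) is solved at step 1

step 1 [0.5y] swap r/2=251/9749: DF=(1 − 251/9749·(0))/(1+251/9749) = 9749/10000 ≈ 0.974900
step 2 [1y] bond c/2=3/80: DF=(404599/400000 − 3/80·(0.974900))/(1+3/80) = 9397/10000 ≈ 0.939700
step 3 [1.5y] swap r/2=445/14128: DF=(1 − 445/14128·(0.974900+0.939700))/(1+445/14128) = 911/1000 ≈ 0.911000
step 4 [2y] zero: DF = P = 2201/2500 ≈ 0.880400
step 5 [2.5y] bond c/2=7/160: DF=(412883/400000 − 7/160·(0.974900+0.939700+0.911000+0.880400))/(1+7/160) = 521/625 ≈ 0.833600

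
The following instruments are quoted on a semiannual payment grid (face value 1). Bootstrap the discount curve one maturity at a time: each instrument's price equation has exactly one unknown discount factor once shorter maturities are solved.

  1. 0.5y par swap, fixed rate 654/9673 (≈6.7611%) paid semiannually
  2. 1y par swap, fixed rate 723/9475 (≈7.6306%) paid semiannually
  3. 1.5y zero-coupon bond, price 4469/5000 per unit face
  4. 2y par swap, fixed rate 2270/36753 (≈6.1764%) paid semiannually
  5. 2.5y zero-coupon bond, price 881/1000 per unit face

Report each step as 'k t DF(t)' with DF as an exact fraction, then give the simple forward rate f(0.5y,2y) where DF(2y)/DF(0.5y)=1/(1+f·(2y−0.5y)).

step 1 [0.5y] swap r/2=327/9673: DF=(1 − 327/9673·(0))/(1+327/9673) = 9673/10000 ≈ 0.967300
step 2 [1y] swap r/2=723/18950: DF=(1 − 723/18950·(0.967300))/(1+723/18950) = 9277/10000 ≈ 0.927700
step 3 [1.5y] zero: DF = P = 4469/5000 ≈ 0.893800
step 4 [2y] swap r/2=1135/36753: DF=(1 − 1135/36753·(0.967300+0.927700+0.893800))/(1+1135/36753) = 1773/2000 ≈ 0.886500
step 5 [2.5y] zero: DF = P = 881/1000 ≈ 0.881000

1 1/2 9673/10000
2 1 9277/10000
3 3/2 4469/5000
4 2 1773/2000
5 5/2 881/1000
f(0.5y,2y) = ((9673/10000)/(1773/2000) − 1)/(3/2) = 1616/26595 ≈ 6.0763%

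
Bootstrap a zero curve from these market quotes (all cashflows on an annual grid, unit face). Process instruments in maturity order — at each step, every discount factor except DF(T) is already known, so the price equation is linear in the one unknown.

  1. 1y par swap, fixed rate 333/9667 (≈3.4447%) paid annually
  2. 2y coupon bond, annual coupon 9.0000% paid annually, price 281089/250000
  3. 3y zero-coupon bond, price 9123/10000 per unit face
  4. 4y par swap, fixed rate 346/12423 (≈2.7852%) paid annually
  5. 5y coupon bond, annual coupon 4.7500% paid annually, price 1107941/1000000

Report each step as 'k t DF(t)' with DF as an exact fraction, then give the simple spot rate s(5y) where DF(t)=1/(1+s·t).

step 1 [1y] swap r/1=333/9667: DF=(1 − 333/9667·(0))/(1+333/9667) = 9667/10000 ≈ 0.966700
step 2 [2y] bond c/1=9/100: DF=(281089/250000 − 9/100·(0.966700))/(1+9/100) = 9517/10000 ≈ 0.951700
step 3 [3y] zero: DF = P = 9123/10000 ≈ 0.912300
step 4 [4y] swap r/1=346/12423: DF=(1 − 346/12423·(0.966700+0.951700+0.912300))/(1+346/12423) = 4481/5000 ≈ 0.896200
step 5 [5y] bond c/1=19/400: DF=(1107941/1000000 − 19/400·(0.966700+0.951700+0.912300+0.896200))/(1+19/400) = 8887/10000 ≈ 0.888700

1 1 9667/10000
2 2 9517/10000
3 3 9123/10000
4 4 4481/5000
5 5 8887/10000
s(5y) = (1/(8887/10000) − 1)/(5) = 1113/44435 ≈ 2.5048%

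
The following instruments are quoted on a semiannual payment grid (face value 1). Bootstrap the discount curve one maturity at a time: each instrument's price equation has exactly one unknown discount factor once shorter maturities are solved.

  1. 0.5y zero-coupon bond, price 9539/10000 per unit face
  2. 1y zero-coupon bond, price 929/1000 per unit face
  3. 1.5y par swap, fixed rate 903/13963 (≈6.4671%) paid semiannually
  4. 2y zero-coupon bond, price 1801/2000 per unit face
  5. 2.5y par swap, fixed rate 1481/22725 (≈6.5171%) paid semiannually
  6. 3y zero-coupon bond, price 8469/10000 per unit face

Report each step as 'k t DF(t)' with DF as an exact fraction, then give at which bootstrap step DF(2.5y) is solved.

1 1/2 9539/10000
2 1 929/1000
3 3/2 9097/10000
4 2 1801/2000
5 5/2 8519/10000
6 3 8469/10000
DF(2.5y) is solved at step 5

step 1 [0.5y] zero: DF = P = 9539/10000 ≈ 0.953900
step 2 [1y] zero: DF = P = 929/1000 ≈ 0.929000
step 3 [1.5y] swap r/2=903/27926: DF=(1 − 903/27926·(0.953900+0.929000))/(1+903/27926) = 9097/10000 ≈ 0.909700
step 4 [2y] zero: DF = P = 1801/2000 ≈ 0.900500
step 5 [2.5y] swap r/2=1481/45450: DF=(1 − 1481/45450·(0.953900+0.929000+0.909700+0.900500))/(1+1481/45450) = 8519/10000 ≈ 0.851900
step 6 [3y] zero: DF = P = 8469/10000 ≈ 0.846900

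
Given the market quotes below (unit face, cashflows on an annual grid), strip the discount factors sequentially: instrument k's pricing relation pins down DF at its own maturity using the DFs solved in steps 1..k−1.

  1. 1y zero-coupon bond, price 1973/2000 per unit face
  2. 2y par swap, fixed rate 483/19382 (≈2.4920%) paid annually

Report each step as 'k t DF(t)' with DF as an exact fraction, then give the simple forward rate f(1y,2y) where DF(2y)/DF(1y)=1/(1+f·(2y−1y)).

step 1 [1y] zero: DF = P = 1973/2000 ≈ 0.986500
step 2 [2y] swap r/1=483/19382: DF=(1 − 483/19382·(0.986500))/(1+483/19382) = 9517/10000 ≈ 0.951700

1 1 1973/2000
2 2 9517/10000
f(1y,2y) = ((1973/2000)/(9517/10000) − 1)/(1) = 348/9517 ≈ 3.6566%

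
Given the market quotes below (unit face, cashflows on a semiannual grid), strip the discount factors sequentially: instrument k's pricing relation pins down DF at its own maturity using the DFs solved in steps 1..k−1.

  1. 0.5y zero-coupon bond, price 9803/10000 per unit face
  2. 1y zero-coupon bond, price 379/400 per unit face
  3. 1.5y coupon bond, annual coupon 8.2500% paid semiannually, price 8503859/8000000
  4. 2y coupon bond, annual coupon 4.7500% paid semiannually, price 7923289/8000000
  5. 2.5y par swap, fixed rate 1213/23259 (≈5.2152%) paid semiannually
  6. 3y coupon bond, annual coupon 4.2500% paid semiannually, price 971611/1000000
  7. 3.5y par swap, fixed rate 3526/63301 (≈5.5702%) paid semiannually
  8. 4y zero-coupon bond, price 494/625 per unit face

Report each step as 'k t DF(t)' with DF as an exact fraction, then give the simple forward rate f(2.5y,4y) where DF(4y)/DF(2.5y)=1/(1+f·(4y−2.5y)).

1 1/2 9803/10000
2 1 379/400
3 3/2 1889/2000
4 2 563/625
5 5/2 8787/10000
6 3 4273/5000
7 7/2 8237/10000
8 4 494/625
f(2.5y,4y) = ((8787/10000)/(494/625) − 1)/(3/2) = 883/11856 ≈ 7.4477%

step 1 [0.5y] zero: DF = P = 9803/10000 ≈ 0.980300
step 2 [1y] zero: DF = P = 379/400 ≈ 0.947500
step 3 [1.5y] bond c/2=33/800: DF=(8503859/8000000 − 33/800·(0.980300+0.947500))/(1+33/800) = 1889/2000 ≈ 0.944500
step 4 [2y] bond c/2=19/800: DF=(7923289/8000000 − 19/800·(0.980300+0.947500+0.944500))/(1+19/800) = 563/625 ≈ 0.900800
step 5 [2.5y] swap r/2=1213/46518: DF=(1 − 1213/46518·(0.980300+0.947500+0.944500+0.900800))/(1+1213/46518) = 8787/10000 ≈ 0.878700
step 6 [3y] bond c/2=17/800: DF=(971611/1000000 − 17/800·(0.980300+0.947500+0.944500+0.900800+0.878700))/(1+17/800) = 4273/5000 ≈ 0.854600
step 7 [3.5y] swap r/2=1763/63301: DF=(1 − 1763/63301·(0.980300+0.947500+0.944500+0.900800+0.878700+0.854600))/(1+1763/63301) = 8237/10000 ≈ 0.823700
step 8 [4y] zero: DF = P = 494/625 ≈ 0.790400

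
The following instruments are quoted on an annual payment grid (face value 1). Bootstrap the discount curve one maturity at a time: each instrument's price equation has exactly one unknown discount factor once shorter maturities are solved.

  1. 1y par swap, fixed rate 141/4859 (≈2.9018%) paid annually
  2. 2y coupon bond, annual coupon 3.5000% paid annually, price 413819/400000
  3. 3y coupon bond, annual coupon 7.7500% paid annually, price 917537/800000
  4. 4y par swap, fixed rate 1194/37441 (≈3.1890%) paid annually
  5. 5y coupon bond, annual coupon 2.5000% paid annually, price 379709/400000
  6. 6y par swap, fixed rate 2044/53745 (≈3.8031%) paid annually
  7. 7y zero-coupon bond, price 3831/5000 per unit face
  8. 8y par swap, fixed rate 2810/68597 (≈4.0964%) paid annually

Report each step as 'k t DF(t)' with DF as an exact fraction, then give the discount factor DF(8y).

step 1 [1y] swap r/1=141/4859: DF=(1 − 141/4859·(0))/(1+141/4859) = 4859/5000 ≈ 0.971800
step 2 [2y] bond c/1=7/200: DF=(413819/400000 − 7/200·(0.971800))/(1+7/200) = 9667/10000 ≈ 0.966700
step 3 [3y] bond c/1=31/400: DF=(917537/800000 − 31/400·(0.971800+0.966700))/(1+31/400) = 37/40 ≈ 0.925000
step 4 [4y] swap r/1=1194/37441: DF=(1 − 1194/37441·(0.971800+0.966700+0.925000))/(1+1194/37441) = 4403/5000 ≈ 0.880600
step 5 [5y] bond c/1=1/40: DF=(379709/400000 − 1/40·(0.971800+0.966700+0.925000+0.880600))/(1+1/40) = 2087/2500 ≈ 0.834800
step 6 [6y] swap r/1=2044/53745: DF=(1 − 2044/53745·(0.971800+0.966700+0.925000+0.880600+0.834800))/(1+2044/53745) = 1989/2500 ≈ 0.795600
step 7 [7y] zero: DF = P = 3831/5000 ≈ 0.766200
step 8 [8y] swap r/1=2810/68597: DF=(1 − 2810/68597·(0.971800+0.966700+0.925000+0.880600+0.834800+0.795600+0.766200))/(1+2810/68597) = 719/1000 ≈ 0.719000

1 1 4859/5000
2 2 9667/10000
3 3 37/40
4 4 4403/5000
5 5 2087/2500
6 6 1989/2500
7 7 3831/5000
8 8 719/1000
DF(8y) = 719/1000 ≈ 0.719000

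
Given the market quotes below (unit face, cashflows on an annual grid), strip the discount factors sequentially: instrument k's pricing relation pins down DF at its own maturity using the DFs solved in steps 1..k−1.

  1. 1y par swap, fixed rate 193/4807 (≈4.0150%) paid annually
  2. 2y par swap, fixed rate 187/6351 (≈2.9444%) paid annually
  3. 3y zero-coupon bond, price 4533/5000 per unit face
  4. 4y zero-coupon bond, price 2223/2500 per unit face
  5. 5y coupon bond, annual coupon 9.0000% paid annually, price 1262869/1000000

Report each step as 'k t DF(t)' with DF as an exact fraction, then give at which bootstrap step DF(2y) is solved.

1 1 4807/5000
2 2 9439/10000
3 3 4533/5000
4 4 2223/2500
5 5 853/1000
DF(2y) is solved at step 2

step 1 [1y] swap r/1=193/4807: DF=(1 − 193/4807·(0))/(1+193/4807) = 4807/5000 ≈ 0.961400
step 2 [2y] swap r/1=187/6351: DF=(1 − 187/6351·(0.961400))/(1+187/6351) = 9439/10000 ≈ 0.943900
step 3 [3y] zero: DF = P = 4533/5000 ≈ 0.906600
step 4 [4y] zero: DF = P = 2223/2500 ≈ 0.889200
step 5 [5y] bond c/1=9/100: DF=(1262869/1000000 − 9/100·(0.961400+0.943900+0.906600+0.889200))/(1+9/100) = 853/1000 ≈ 0.853000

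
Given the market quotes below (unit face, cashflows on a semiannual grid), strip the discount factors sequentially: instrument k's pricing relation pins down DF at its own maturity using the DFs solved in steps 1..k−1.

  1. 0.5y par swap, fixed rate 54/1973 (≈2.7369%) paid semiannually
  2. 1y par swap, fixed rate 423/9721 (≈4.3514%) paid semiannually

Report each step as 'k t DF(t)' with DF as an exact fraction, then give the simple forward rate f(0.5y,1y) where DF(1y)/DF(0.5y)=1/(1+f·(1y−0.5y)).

step 1 [0.5y] swap r/2=27/1973: DF=(1 − 27/1973·(0))/(1+27/1973) = 1973/2000 ≈ 0.986500
step 2 [1y] swap r/2=423/19442: DF=(1 − 423/19442·(0.986500))/(1+423/19442) = 9577/10000 ≈ 0.957700

1 1/2 1973/2000
2 1 9577/10000
f(0.5y,1y) = ((1973/2000)/(9577/10000) − 1)/(1/2) = 576/9577 ≈ 6.0144%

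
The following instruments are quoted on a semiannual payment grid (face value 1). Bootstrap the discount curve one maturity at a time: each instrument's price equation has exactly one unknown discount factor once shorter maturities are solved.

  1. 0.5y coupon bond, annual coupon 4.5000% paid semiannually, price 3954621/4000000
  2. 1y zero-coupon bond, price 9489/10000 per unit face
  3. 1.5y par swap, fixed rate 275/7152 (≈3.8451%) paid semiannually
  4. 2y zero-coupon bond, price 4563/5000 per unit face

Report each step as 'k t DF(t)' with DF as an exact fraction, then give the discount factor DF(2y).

1 1/2 9669/10000
2 1 9489/10000
3 3/2 189/200
4 2 4563/5000
DF(2y) = 4563/5000 ≈ 0.912600

step 1 [0.5y] bond c/2=9/400: DF=(3954621/4000000 − 9/400·(0))/(1+9/400) = 9669/10000 ≈ 0.966900
step 2 [1y] zero: DF = P = 9489/10000 ≈ 0.948900
step 3 [1.5y] swap r/2=275/14304: DF=(1 − 275/14304·(0.966900+0.948900))/(1+275/14304) = 189/200 ≈ 0.945000
step 4 [2y] zero: DF = P = 4563/5000 ≈ 0.912600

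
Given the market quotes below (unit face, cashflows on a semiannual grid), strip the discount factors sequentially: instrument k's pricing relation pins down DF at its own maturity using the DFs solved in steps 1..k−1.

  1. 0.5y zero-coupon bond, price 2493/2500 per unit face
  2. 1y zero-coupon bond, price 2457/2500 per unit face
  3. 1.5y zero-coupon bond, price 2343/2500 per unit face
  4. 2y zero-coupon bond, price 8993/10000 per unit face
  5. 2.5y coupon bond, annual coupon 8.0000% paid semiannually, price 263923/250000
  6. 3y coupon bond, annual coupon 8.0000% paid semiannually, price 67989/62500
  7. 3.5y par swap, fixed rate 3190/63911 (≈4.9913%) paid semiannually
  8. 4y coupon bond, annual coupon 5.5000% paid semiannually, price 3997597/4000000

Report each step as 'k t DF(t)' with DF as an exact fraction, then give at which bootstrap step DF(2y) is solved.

1 1/2 2493/2500
2 1 2457/2500
3 3/2 2343/2500
4 2 8993/10000
5 5/2 8683/10000
6 3 4329/5000
7 7/2 1681/2000
8 4 501/625
DF(2y) is solved at step 4

step 1 [0.5y] zero: DF = P = 2493/2500 ≈ 0.997200
step 2 [1y] zero: DF = P = 2457/2500 ≈ 0.982800
step 3 [1.5y] zero: DF = P = 2343/2500 ≈ 0.937200
step 4 [2y] zero: DF = P = 8993/10000 ≈ 0.899300
step 5 [2.5y] bond c/2=1/25: DF=(263923/250000 − 1/25·(0.997200+0.982800+0.937200+0.899300))/(1+1/25) = 8683/10000 ≈ 0.868300
step 6 [3y] bond c/2=1/25: DF=(67989/62500 − 1/25·(0.997200+0.982800+0.937200+0.899300+0.868300))/(1+1/25) = 4329/5000 ≈ 0.865800
step 7 [3.5y] swap r/2=1595/63911: DF=(1 − 1595/63911·(0.997200+0.982800+0.937200+0.899300+0.868300+0.865800))/(1+1595/63911) = 1681/2000 ≈ 0.840500
step 8 [4y] bond c/2=11/400: DF=(3997597/4000000 − 11/400·(0.997200+0.982800+0.937200+0.899300+0.868300+0.865800+0.840500))/(1+11/400) = 501/625 ≈ 0.801600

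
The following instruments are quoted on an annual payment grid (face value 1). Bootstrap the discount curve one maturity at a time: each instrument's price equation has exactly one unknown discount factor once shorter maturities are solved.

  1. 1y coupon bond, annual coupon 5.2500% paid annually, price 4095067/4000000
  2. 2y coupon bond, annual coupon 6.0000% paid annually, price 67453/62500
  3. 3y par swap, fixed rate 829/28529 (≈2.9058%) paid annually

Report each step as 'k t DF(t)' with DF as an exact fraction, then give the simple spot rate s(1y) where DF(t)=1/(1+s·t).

1 1 9727/10000
2 2 9631/10000
3 3 9171/10000
s(1y) = (1/(9727/10000) − 1)/(1) = 273/9727 ≈ 2.8066%

step 1 [1y] bond c/1=21/400: DF=(4095067/4000000 − 21/400·(0))/(1+21/400) = 9727/10000 ≈ 0.972700
step 2 [2y] bond c/1=3/50: DF=(67453/62500 − 3/50·(0.972700))/(1+3/50) = 9631/10000 ≈ 0.963100
step 3 [3y] swap r/1=829/28529: DF=(1 − 829/28529·(0.972700+0.963100))/(1+829/28529) = 9171/10000 ≈ 0.917100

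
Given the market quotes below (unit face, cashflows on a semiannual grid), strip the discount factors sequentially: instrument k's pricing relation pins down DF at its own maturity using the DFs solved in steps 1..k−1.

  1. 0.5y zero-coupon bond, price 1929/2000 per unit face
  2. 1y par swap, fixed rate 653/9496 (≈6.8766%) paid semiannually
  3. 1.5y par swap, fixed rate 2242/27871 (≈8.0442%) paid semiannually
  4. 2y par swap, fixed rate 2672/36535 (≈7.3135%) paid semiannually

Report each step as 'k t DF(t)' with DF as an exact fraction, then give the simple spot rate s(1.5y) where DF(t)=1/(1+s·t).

1 1/2 1929/2000
2 1 9347/10000
3 3/2 8879/10000
4 2 1083/1250
s(1.5y) = (1/(8879/10000) − 1)/(3/2) = 2242/26637 ≈ 8.4169%

step 1 [0.5y] zero: DF = P = 1929/2000 ≈ 0.964500
step 2 [1y] swap r/2=653/18992: DF=(1 − 653/18992·(0.964500))/(1+653/18992) = 9347/10000 ≈ 0.934700
step 3 [1.5y] swap r/2=1121/27871: DF=(1 − 1121/27871·(0.964500+0.934700))/(1+1121/27871) = 8879/10000 ≈ 0.887900
step 4 [2y] swap r/2=1336/36535: DF=(1 − 1336/36535·(0.964500+0.934700+0.887900))/(1+1336/36535) = 1083/1250 ≈ 0.866400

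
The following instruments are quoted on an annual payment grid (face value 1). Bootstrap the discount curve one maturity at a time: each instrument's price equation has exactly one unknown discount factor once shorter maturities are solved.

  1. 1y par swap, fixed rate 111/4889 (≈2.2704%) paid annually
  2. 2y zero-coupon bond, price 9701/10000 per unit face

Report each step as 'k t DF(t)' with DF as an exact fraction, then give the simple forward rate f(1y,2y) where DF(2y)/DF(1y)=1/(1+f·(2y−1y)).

step 1 [1y] swap r/1=111/4889: DF=(1 − 111/4889·(0))/(1+111/4889) = 4889/5000 ≈ 0.977800
step 2 [2y] zero: DF = P = 9701/10000 ≈ 0.970100

1 1 4889/5000
2 2 9701/10000
f(1y,2y) = ((4889/5000)/(9701/10000) − 1)/(1) = 77/9701 ≈ 0.7937%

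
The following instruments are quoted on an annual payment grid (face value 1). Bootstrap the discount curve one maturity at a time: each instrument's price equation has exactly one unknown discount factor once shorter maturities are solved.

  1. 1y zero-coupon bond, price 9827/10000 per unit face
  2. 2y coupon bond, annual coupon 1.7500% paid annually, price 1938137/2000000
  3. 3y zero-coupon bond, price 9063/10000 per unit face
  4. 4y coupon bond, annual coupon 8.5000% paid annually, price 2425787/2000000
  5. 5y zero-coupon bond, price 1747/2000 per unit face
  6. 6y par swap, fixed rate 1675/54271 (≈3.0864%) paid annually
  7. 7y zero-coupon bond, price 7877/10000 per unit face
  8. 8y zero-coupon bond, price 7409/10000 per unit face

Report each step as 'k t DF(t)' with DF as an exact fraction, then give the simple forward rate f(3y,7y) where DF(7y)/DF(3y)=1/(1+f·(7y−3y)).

1 1 9827/10000
2 2 1871/2000
3 3 9063/10000
4 4 4483/5000
5 5 1747/2000
6 6 333/400
7 7 7877/10000
8 8 7409/10000
f(3y,7y) = ((9063/10000)/(7877/10000) − 1)/(4) = 593/15754 ≈ 3.7641%

step 1 [1y] zero: DF = P = 9827/10000 ≈ 0.982700
step 2 [2y] bond c/1=7/400: DF=(1938137/2000000 − 7/400·(0.982700))/(1+7/400) = 1871/2000 ≈ 0.935500
step 3 [3y] zero: DF = P = 9063/10000 ≈ 0.906300
step 4 [4y] bond c/1=17/200: DF=(2425787/2000000 − 17/200·(0.982700+0.935500+0.906300))/(1+17/200) = 4483/5000 ≈ 0.896600
step 5 [5y] zero: DF = P = 1747/2000 ≈ 0.873500
step 6 [6y] swap r/1=1675/54271: DF=(1 − 1675/54271·(0.982700+0.935500+0.906300+0.896600+0.873500))/(1+1675/54271) = 333/400 ≈ 0.832500
step 7 [7y] zero: DF = P = 7877/10000 ≈ 0.787700
step 8 [8y] zero: DF = P = 7409/10000 ≈ 0.740900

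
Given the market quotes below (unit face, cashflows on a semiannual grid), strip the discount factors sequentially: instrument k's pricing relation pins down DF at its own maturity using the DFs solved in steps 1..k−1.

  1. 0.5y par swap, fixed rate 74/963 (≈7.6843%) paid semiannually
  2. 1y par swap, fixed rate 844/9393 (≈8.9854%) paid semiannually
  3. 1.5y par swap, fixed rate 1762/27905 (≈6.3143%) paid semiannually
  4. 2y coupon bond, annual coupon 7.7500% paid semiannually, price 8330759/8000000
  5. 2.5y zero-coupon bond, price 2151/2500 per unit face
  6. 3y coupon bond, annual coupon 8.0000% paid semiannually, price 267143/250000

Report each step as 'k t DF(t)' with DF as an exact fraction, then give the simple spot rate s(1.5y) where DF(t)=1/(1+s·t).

step 1 [0.5y] swap r/2=37/963: DF=(1 − 37/963·(0))/(1+37/963) = 963/1000 ≈ 0.963000
step 2 [1y] swap r/2=422/9393: DF=(1 − 422/9393·(0.963000))/(1+422/9393) = 2289/2500 ≈ 0.915600
step 3 [1.5y] swap r/2=881/27905: DF=(1 − 881/27905·(0.963000+0.915600))/(1+881/27905) = 9119/10000 ≈ 0.911900
step 4 [2y] bond c/2=31/800: DF=(8330759/8000000 − 31/800·(0.963000+0.915600+0.911900))/(1+31/800) = 1123/1250 ≈ 0.898400
step 5 [2.5y] zero: DF = P = 2151/2500 ≈ 0.860400
step 6 [3y] bond c/2=1/25: DF=(267143/250000 − 1/25·(0.963000+0.915600+0.911900+0.898400+0.860400))/(1+1/25) = 341/400 ≈ 0.852500

1 1/2 963/1000
2 1 2289/2500
3 3/2 9119/10000
4 2 1123/1250
5 5/2 2151/2500
6 3 341/400
s(1.5y) = (1/(9119/10000) − 1)/(3/2) = 1762/27357 ≈ 6.4408%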